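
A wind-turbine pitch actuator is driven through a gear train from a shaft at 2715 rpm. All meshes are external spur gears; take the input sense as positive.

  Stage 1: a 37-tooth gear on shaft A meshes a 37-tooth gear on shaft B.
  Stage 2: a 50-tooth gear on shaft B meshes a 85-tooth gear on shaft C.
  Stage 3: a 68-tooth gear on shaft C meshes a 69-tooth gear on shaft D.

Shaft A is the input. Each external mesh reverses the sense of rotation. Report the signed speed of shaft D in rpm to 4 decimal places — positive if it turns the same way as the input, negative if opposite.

-1573.9130 rpm (opposite to input, |ω| = 1573.9130 rpm)

Stage 1 [37T→37T]: ω = 2715.0000×37/37 = 2715.0000 rpm, dir flips to −; running = −2715.0000
Stage 2 [50T→85T]: ω = 2715.0000×50/85 = 1597.0588 rpm, dir flips to +; running = +1597.0588
Stage 3 [68T→69T]: ω = 1597.0588×68/69 = 1573.9130 rpm, dir flips to −; running = −1573.9130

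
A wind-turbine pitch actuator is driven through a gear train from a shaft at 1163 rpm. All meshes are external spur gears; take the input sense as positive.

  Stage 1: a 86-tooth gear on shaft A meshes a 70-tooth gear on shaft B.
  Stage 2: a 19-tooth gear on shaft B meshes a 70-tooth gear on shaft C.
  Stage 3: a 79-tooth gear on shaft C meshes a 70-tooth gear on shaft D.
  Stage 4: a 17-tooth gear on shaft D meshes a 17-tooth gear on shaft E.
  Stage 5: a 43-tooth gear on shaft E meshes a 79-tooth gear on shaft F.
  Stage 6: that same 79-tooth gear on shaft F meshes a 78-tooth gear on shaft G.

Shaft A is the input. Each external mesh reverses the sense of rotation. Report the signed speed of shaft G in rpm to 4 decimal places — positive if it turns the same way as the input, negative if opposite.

Stage 1 [86T→70T]: ω = 1163.0000×86/70 = 1428.8286 rpm, dir flips to −; running = −1428.8286
Stage 2 [19T→70T]: ω = 1428.8286×19/70 = 387.8249 rpm, dir flips to +; running = +387.8249
Stage 3 [79T→70T]: ω = 387.8249×79/70 = 437.6881 rpm, dir flips to −; running = −437.6881
Stage 4 [17T→17T]: ω = 437.6881×17/17 = 437.6881 rpm, dir flips to +; running = +437.6881
Stage 5 [43T→79T]: ω = 437.6881×43/79 = 238.2353 rpm, dir flips to −; running = −238.2353
Stage 6 [79T→78T]: ω = 238.2353×79/78 = 241.2896 rpm, dir flips to +; running = +241.2896

+241.2896 rpm (same as input, |ω| = 241.2896 rpm)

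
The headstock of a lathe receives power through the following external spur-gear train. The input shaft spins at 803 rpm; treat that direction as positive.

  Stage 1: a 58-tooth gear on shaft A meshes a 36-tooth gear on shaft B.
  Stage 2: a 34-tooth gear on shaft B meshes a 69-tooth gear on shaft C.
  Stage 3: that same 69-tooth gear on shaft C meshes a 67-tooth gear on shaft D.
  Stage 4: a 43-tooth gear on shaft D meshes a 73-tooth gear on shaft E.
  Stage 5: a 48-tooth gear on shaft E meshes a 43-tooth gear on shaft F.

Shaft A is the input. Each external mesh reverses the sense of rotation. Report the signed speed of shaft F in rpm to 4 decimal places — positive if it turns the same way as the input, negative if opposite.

Stage 1 [58T→36T]: ω = 803.0000×58/36 = 1293.7222 rpm, dir flips to −; running = −1293.7222
Stage 2 [34T→69T]: ω = 1293.7222×34/69 = 637.4863 rpm, dir flips to +; running = +637.4863
Stage 3 [69T→67T]: ω = 637.4863×69/67 = 656.5158 rpm, dir flips to −; running = −656.5158
Stage 4 [43T→73T]: ω = 656.5158×43/73 = 386.7148 rpm, dir flips to +; running = +386.7148
Stage 5 [48T→43T]: ω = 386.7148×48/43 = 431.6816 rpm, dir flips to −; running = −431.6816

-431.6816 rpm (opposite to input, |ω| = 431.6816 rpm)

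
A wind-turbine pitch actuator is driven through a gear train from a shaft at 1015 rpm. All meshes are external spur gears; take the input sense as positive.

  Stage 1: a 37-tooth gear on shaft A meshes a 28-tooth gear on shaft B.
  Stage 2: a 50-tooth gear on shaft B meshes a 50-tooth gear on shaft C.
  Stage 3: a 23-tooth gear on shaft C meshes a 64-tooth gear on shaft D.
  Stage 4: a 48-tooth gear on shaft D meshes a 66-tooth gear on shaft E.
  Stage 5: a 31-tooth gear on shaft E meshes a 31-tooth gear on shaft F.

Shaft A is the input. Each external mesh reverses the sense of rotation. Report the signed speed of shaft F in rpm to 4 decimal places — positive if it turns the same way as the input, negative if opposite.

-350.5540 rpm (opposite to input, |ω| = 350.5540 rpm)

Stage 1 [37T→28T]: ω = 1015.0000×37/28 = 1341.2500 rpm, dir flips to −; running = −1341.2500
Stage 2 [50T→50T]: ω = 1341.2500×50/50 = 1341.2500 rpm, dir flips to +; running = +1341.2500
Stage 3 [23T→64T]: ω = 1341.2500×23/64 = 482.0117 rpm, dir flips to −; running = −482.0117
Stage 4 [48T→66T]: ω = 482.0117×48/66 = 350.5540 rpm, dir flips to +; running = +350.5540
Stage 5 [31T→31T]: ω = 350.5540×31/31 = 350.5540 rpm, dir flips to −; running = −350.5540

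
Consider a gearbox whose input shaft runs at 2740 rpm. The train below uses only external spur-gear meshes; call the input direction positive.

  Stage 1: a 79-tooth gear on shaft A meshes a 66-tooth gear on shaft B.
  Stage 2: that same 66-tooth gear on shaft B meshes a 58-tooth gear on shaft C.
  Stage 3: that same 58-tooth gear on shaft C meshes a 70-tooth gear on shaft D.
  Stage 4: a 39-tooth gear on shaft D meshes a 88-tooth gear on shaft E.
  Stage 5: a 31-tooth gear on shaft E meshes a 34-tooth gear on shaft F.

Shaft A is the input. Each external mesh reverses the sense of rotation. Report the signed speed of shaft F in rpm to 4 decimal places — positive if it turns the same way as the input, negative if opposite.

-1249.5232 rpm (opposite to input, |ω| = 1249.5232 rpm)

Stage 1 [79T→66T]: ω = 2740.0000×79/66 = 3279.6970 rpm, dir flips to −; running = −3279.6970
Stage 2 [66T→58T]: ω = 3279.6970×66/58 = 3732.0690 rpm, dir flips to +; running = +3732.0690
Stage 3 [58T→70T]: ω = 3732.0690×58/70 = 3092.2857 rpm, dir flips to −; running = −3092.2857
Stage 4 [39T→88T]: ω = 3092.2857×39/88 = 1370.4448 rpm, dir flips to +; running = +1370.4448
Stage 5 [31T→34T]: ω = 1370.4448×31/34 = 1249.5232 rpm, dir flips to −; running = −1249.5232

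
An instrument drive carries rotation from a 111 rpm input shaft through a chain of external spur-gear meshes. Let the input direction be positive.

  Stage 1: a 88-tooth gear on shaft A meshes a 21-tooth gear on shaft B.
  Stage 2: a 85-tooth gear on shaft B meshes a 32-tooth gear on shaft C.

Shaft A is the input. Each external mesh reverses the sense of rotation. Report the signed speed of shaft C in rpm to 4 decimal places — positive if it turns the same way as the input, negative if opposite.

+1235.5357 rpm (same as input, |ω| = 1235.5357 rpm)

Stage 1 [88T→21T]: ω = 111.0000×88/21 = 465.1429 rpm, dir flips to −; running = −465.1429
Stage 2 [85T→32T]: ω = 465.1429×85/32 = 1235.5357 rpm, dir flips to +; running = +1235.5357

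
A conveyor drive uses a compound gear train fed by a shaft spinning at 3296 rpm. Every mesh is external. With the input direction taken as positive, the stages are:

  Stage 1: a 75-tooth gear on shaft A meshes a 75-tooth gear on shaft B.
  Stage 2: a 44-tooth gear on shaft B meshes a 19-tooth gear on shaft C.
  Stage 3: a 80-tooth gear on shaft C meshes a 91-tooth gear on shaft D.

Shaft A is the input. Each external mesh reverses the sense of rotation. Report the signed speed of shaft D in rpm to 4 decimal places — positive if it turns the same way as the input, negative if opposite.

-6710.1909 rpm (opposite to input, |ω| = 6710.1909 rpm)

Stage 1 [75T→75T]: ω = 3296.0000×75/75 = 3296.0000 rpm, dir flips to −; running = −3296.0000
Stage 2 [44T→19T]: ω = 3296.0000×44/19 = 7632.8421 rpm, dir flips to +; running = +7632.8421
Stage 3 [80T→91T]: ω = 7632.8421×80/91 = 6710.1909 rpm, dir flips to −; running = −6710.1909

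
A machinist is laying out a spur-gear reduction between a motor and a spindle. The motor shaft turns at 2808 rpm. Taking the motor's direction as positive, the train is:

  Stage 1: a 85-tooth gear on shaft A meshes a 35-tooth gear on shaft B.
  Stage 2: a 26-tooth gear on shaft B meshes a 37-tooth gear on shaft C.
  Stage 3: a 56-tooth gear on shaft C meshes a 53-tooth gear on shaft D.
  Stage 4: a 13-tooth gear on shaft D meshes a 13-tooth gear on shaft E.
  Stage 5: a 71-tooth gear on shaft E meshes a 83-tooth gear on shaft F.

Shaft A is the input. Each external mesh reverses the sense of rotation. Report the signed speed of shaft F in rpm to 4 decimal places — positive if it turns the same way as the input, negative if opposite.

Stage 1 [85T→35T]: ω = 2808.0000×85/35 = 6819.4286 rpm, dir flips to −; running = −6819.4286
Stage 2 [26T→37T]: ω = 6819.4286×26/37 = 4792.0309 rpm, dir flips to +; running = +4792.0309
Stage 3 [56T→53T]: ω = 4792.0309×56/53 = 5063.2779 rpm, dir flips to −; running = −5063.2779
Stage 4 [13T→13T]: ω = 5063.2779×13/13 = 5063.2779 rpm, dir flips to +; running = +5063.2779
Stage 5 [71T→83T]: ω = 5063.2779×71/83 = 4331.2377 rpm, dir flips to −; running = −4331.2377

-4331.2377 rpm (opposite to input, |ω| = 4331.2377 rpm)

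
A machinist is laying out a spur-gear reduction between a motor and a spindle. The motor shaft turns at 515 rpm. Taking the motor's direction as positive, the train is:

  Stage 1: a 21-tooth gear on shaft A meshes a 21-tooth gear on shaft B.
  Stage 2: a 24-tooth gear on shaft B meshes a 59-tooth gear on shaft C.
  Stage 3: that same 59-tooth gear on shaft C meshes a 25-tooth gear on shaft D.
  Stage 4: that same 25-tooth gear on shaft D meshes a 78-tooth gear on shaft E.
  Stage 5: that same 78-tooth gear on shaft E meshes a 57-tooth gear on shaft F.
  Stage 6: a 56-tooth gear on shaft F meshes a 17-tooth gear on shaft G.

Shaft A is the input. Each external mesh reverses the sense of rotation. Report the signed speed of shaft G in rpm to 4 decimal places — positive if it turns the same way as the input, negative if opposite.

Stage 1 [21T→21T]: ω = 515.0000×21/21 = 515.0000 rpm, dir flips to −; running = −515.0000
Stage 2 [24T→59T]: ω = 515.0000×24/59 = 209.4915 rpm, dir flips to +; running = +209.4915
Stage 3 [59T→25T]: ω = 209.4915×59/25 = 494.4000 rpm, dir flips to −; running = −494.4000
Stage 4 [25T→78T]: ω = 494.4000×25/78 = 158.4615 rpm, dir flips to +; running = +158.4615
Stage 5 [78T→57T]: ω = 158.4615×78/57 = 216.8421 rpm, dir flips to −; running = −216.8421
Stage 6 [56T→17T]: ω = 216.8421×56/17 = 714.3034 rpm, dir flips to +; running = +714.3034

+714.3034 rpm (same as input, |ω| = 714.3034 rpm)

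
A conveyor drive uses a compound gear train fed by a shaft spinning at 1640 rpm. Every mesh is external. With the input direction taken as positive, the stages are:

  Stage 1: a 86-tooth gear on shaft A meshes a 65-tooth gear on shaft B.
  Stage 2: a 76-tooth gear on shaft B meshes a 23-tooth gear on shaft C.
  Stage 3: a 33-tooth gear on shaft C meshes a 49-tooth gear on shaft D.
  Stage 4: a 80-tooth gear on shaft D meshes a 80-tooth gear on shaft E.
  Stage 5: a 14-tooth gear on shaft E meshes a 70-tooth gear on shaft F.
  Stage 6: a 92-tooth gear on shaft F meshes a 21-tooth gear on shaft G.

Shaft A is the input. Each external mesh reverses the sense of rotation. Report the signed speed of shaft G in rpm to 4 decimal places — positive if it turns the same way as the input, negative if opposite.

+4230.8837 rpm (same as input, |ω| = 4230.8837 rpm)

Stage 1 [86T→65T]: ω = 1640.0000×86/65 = 2169.8462 rpm, dir flips to −; running = −2169.8462
Stage 2 [76T→23T]: ω = 2169.8462×76/23 = 7169.9264 rpm, dir flips to +; running = +7169.9264
Stage 3 [33T→49T]: ω = 7169.9264×33/49 = 4828.7260 rpm, dir flips to −; running = −4828.7260
Stage 4 [80T→80T]: ω = 4828.7260×80/80 = 4828.7260 rpm, dir flips to +; running = +4828.7260
Stage 5 [14T→70T]: ω = 4828.7260×14/70 = 965.7452 rpm, dir flips to −; running = −965.7452
Stage 6 [92T→21T]: ω = 965.7452×92/21 = 4230.8837 rpm, dir flips to +; running = +4230.8837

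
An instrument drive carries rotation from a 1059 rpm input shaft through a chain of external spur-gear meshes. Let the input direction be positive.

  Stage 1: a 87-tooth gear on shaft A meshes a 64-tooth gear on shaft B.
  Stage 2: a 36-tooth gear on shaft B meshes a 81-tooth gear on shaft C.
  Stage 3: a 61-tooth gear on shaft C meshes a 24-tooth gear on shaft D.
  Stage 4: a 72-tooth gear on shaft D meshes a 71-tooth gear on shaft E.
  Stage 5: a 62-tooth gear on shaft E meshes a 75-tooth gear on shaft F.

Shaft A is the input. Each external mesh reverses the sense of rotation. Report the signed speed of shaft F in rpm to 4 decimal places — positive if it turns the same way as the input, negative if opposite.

Stage 1 [87T→64T]: ω = 1059.0000×87/64 = 1439.5781 rpm, dir flips to −; running = −1439.5781
Stage 2 [36T→81T]: ω = 1439.5781×36/81 = 639.8125 rpm, dir flips to +; running = +639.8125
Stage 3 [61T→24T]: ω = 639.8125×61/24 = 1626.1901 rpm, dir flips to −; running = −1626.1901
Stage 4 [72T→71T]: ω = 1626.1901×72/71 = 1649.0942 rpm, dir flips to +; running = +1649.0942
Stage 5 [62T→75T]: ω = 1649.0942×62/75 = 1363.2512 rpm, dir flips to −; running = −1363.2512

-1363.2512 rpm (opposite to input, |ω| = 1363.2512 rpm)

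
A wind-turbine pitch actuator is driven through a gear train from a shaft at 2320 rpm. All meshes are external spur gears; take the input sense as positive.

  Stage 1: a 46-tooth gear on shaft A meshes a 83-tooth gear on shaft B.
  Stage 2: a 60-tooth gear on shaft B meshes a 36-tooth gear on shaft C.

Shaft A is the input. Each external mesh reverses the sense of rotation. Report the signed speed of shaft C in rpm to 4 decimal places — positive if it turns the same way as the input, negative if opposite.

+2142.9719 rpm (same as input, |ω| = 2142.9719 rpm)

Stage 1 [46T→83T]: ω = 2320.0000×46/83 = 1285.7831 rpm, dir flips to −; running = −1285.7831
Stage 2 [60T→36T]: ω = 1285.7831×60/36 = 2142.9719 rpm, dir flips to +; running = +2142.9719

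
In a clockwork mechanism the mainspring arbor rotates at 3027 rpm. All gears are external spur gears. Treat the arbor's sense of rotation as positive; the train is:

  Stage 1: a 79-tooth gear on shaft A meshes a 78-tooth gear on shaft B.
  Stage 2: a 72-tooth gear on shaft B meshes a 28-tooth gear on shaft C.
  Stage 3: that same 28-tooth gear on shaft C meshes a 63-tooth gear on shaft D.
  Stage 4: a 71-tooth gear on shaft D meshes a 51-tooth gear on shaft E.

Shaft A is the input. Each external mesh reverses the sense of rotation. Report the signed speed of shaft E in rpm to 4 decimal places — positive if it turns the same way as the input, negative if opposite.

Stage 1 [79T→78T]: ω = 3027.0000×79/78 = 3065.8077 rpm, dir flips to −; running = −3065.8077
Stage 2 [72T→28T]: ω = 3065.8077×72/28 = 7883.5055 rpm, dir flips to +; running = +7883.5055
Stage 3 [28T→63T]: ω = 7883.5055×28/63 = 3503.7802 rpm, dir flips to −; running = −3503.7802
Stage 4 [71T→51T]: ω = 3503.7802×71/51 = 4877.8117 rpm, dir flips to +; running = +4877.8117

+4877.8117 rpm (same as input, |ω| = 4877.8117 rpm)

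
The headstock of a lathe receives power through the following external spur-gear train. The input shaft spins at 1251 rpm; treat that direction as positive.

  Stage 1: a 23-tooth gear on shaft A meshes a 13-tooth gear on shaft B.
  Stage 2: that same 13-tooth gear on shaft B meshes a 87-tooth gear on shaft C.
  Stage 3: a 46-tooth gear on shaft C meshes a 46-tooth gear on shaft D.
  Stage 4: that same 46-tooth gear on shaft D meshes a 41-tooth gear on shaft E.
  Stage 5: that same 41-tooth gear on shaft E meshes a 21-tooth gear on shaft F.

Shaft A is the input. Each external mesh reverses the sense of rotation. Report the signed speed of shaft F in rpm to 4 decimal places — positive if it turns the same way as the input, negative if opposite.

-724.4433 rpm (opposite to input, |ω| = 724.4433 rpm)

Stage 1 [23T→13T]: ω = 1251.0000×23/13 = 2213.3077 rpm, dir flips to −; running = −2213.3077
Stage 2 [13T→87T]: ω = 2213.3077×13/87 = 330.7241 rpm, dir flips to +; running = +330.7241
Stage 3 [46T→46T]: ω = 330.7241×46/46 = 330.7241 rpm, dir flips to −; running = −330.7241
Stage 4 [46T→41T]: ω = 330.7241×46/41 = 371.0563 rpm, dir flips to +; running = +371.0563
Stage 5 [41T→21T]: ω = 371.0563×41/21 = 724.4433 rpm, dir flips to −; running = −724.4433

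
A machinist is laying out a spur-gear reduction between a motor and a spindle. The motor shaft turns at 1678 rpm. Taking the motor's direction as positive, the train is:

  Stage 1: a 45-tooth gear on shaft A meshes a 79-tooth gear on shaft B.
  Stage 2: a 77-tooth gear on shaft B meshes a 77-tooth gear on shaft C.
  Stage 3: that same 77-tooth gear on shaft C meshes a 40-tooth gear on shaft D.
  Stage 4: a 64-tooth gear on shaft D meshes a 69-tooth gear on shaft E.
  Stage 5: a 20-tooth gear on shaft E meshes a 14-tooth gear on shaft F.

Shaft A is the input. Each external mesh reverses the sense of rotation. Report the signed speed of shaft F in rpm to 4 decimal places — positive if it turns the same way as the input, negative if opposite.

Stage 1 [45T→79T]: ω = 1678.0000×45/79 = 955.8228 rpm, dir flips to −; running = −955.8228
Stage 2 [77T→77T]: ω = 955.8228×77/77 = 955.8228 rpm, dir flips to +; running = +955.8228
Stage 3 [77T→40T]: ω = 955.8228×77/40 = 1839.9589 rpm, dir flips to −; running = −1839.9589
Stage 4 [64T→69T]: ω = 1839.9589×64/69 = 1706.6285 rpm, dir flips to +; running = +1706.6285
Stage 5 [20T→14T]: ω = 1706.6285×20/14 = 2438.0407 rpm, dir flips to −; running = −2438.0407

-2438.0407 rpm (opposite to input, |ω| = 2438.0407 rpm)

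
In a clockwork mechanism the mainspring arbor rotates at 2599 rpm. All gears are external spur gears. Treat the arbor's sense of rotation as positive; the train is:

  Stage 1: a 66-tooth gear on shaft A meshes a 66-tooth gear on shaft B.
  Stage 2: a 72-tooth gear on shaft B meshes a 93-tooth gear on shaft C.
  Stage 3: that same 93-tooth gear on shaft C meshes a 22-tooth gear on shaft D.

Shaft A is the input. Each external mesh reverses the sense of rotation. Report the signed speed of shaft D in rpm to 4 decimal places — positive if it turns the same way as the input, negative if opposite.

-8505.8182 rpm (opposite to input, |ω| = 8505.8182 rpm)

Stage 1 [66T→66T]: ω = 2599.0000×66/66 = 2599.0000 rpm, dir flips to −; running = −2599.0000
Stage 2 [72T→93T]: ω = 2599.0000×72/93 = 2012.1290 rpm, dir flips to +; running = +2012.1290
Stage 3 [93T→22T]: ω = 2012.1290×93/22 = 8505.8182 rpm, dir flips to −; running = −8505.8182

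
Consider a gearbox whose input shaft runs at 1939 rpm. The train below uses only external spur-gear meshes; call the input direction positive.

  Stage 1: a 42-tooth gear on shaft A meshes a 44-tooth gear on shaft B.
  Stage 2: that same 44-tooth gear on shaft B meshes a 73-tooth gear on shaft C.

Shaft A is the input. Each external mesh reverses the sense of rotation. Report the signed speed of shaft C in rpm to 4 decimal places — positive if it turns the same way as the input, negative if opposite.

Stage 1 [42T→44T]: ω = 1939.0000×42/44 = 1850.8636 rpm, dir flips to −; running = −1850.8636
Stage 2 [44T→73T]: ω = 1850.8636×44/73 = 1115.5890 rpm, dir flips to +; running = +1115.5890

+1115.5890 rpm (same as input, |ω| = 1115.5890 rpm)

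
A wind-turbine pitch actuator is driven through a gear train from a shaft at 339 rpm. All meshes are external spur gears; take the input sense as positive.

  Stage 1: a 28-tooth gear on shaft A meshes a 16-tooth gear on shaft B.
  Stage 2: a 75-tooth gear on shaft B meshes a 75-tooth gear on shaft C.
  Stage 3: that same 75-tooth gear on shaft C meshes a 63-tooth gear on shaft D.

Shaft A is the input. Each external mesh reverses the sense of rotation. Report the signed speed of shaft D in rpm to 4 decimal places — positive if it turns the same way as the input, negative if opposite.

Stage 1 [28T→16T]: ω = 339.0000×28/16 = 593.2500 rpm, dir flips to −; running = −593.2500
Stage 2 [75T→75T]: ω = 593.2500×75/75 = 593.2500 rpm, dir flips to +; running = +593.2500
Stage 3 [75T→63T]: ω = 593.2500×75/63 = 706.2500 rpm, dir flips to −; running = −706.2500

-706.2500 rpm (opposite to input, |ω| = 706.2500 rpm)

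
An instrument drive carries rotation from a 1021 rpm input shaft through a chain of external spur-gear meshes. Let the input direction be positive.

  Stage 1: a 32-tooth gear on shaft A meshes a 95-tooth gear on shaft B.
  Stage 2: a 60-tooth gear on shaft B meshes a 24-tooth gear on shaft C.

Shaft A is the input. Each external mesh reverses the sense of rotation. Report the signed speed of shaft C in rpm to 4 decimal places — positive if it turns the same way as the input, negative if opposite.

Stage 1 [32T→95T]: ω = 1021.0000×32/95 = 343.9158 rpm, dir flips to −; running = −343.9158
Stage 2 [60T→24T]: ω = 343.9158×60/24 = 859.7895 rpm, dir flips to +; running = +859.7895

+859.7895 rpm (same as input, |ω| = 859.7895 rpm)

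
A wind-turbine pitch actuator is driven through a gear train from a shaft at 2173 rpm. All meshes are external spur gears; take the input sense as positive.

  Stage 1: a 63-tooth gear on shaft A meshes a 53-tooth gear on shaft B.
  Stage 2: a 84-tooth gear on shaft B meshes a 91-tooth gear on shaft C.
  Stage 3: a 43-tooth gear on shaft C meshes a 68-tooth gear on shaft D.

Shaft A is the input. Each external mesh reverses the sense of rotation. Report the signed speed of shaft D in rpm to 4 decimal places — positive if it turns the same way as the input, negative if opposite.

-1507.7240 rpm (opposite to input, |ω| = 1507.7240 rpm)

Stage 1 [63T→53T]: ω = 2173.0000×63/53 = 2583.0000 rpm, dir flips to −; running = −2583.0000
Stage 2 [84T→91T]: ω = 2583.0000×84/91 = 2384.3077 rpm, dir flips to +; running = +2384.3077
Stage 3 [43T→68T]: ω = 2384.3077×43/68 = 1507.7240 rpm, dir flips to −; running = −1507.7240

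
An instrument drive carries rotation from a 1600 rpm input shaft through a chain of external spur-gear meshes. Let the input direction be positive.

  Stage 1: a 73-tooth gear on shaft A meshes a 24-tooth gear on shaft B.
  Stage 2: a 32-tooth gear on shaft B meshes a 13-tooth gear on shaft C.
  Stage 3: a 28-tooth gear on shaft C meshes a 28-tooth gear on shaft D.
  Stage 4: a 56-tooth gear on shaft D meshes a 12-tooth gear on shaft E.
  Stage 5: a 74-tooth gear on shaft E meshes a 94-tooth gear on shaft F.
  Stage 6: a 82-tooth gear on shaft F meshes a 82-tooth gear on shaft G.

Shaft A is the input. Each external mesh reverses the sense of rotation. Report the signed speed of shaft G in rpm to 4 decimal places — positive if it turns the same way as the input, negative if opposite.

Stage 1 [73T→24T]: ω = 1600.0000×73/24 = 4866.6667 rpm, dir flips to −; running = −4866.6667
Stage 2 [32T→13T]: ω = 4866.6667×32/13 = 11979.4872 rpm, dir flips to +; running = +11979.4872
Stage 3 [28T→28T]: ω = 11979.4872×28/28 = 11979.4872 rpm, dir flips to −; running = −11979.4872
Stage 4 [56T→12T]: ω = 11979.4872×56/12 = 55904.2735 rpm, dir flips to +; running = +55904.2735
Stage 5 [74T→94T]: ω = 55904.2735×74/94 = 44009.7472 rpm, dir flips to −; running = −44009.7472
Stage 6 [82T→82T]: ω = 44009.7472×82/82 = 44009.7472 rpm, dir flips to +; running = +44009.7472

+44009.7472 rpm (same as input, |ω| = 44009.7472 rpm)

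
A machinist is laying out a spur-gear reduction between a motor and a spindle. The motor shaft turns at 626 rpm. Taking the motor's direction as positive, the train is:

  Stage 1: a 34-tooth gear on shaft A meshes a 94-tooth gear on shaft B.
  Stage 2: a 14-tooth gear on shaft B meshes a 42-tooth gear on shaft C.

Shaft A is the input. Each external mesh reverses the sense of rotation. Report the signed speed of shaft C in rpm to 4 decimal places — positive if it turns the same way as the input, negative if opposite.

Stage 1 [34T→94T]: ω = 626.0000×34/94 = 226.4255 rpm, dir flips to −; running = −226.4255
Stage 2 [14T→42T]: ω = 226.4255×14/42 = 75.4752 rpm, dir flips to +; running = +75.4752

+75.4752 rpm (same as input, |ω| = 75.4752 rpm)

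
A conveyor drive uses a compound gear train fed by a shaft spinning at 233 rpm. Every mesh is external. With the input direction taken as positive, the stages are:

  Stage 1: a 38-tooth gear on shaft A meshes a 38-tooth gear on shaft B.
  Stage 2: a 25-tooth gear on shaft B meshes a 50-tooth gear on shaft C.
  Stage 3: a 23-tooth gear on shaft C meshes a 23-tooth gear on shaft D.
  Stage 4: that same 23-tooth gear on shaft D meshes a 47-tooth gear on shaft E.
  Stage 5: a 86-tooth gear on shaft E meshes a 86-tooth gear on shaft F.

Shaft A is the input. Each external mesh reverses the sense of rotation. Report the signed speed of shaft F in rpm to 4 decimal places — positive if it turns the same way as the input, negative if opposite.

-57.0106 rpm (opposite to input, |ω| = 57.0106 rpm)

Stage 1 [38T→38T]: ω = 233.0000×38/38 = 233.0000 rpm, dir flips to −; running = −233.0000
Stage 2 [25T→50T]: ω = 233.0000×25/50 = 116.5000 rpm, dir flips to +; running = +116.5000
Stage 3 [23T→23T]: ω = 116.5000×23/23 = 116.5000 rpm, dir flips to −; running = −116.5000
Stage 4 [23T→47T]: ω = 116.5000×23/47 = 57.0106 rpm, dir flips to +; running = +57.0106
Stage 5 [86T→86T]: ω = 57.0106×86/86 = 57.0106 rpm, dir flips to −; running = −57.0106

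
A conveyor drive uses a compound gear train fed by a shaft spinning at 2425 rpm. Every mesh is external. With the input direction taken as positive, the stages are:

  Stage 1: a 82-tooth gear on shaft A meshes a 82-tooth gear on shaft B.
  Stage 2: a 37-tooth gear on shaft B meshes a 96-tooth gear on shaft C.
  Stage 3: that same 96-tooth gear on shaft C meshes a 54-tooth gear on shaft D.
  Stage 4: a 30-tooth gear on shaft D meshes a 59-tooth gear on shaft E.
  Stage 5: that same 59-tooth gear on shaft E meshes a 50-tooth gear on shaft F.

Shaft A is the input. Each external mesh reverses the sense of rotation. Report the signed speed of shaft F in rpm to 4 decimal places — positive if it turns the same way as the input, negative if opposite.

-996.9444 rpm (opposite to input, |ω| = 996.9444 rpm)

Stage 1 [82T→82T]: ω = 2425.0000×82/82 = 2425.0000 rpm, dir flips to −; running = −2425.0000
Stage 2 [37T→96T]: ω = 2425.0000×37/96 = 934.6354 rpm, dir flips to +; running = +934.6354
Stage 3 [96T→54T]: ω = 934.6354×96/54 = 1661.5741 rpm, dir flips to −; running = −1661.5741
Stage 4 [30T→59T]: ω = 1661.5741×30/59 = 844.8682 rpm, dir flips to +; running = +844.8682
Stage 5 [59T→50T]: ω = 844.8682×59/50 = 996.9444 rpm, dir flips to −; running = −996.9444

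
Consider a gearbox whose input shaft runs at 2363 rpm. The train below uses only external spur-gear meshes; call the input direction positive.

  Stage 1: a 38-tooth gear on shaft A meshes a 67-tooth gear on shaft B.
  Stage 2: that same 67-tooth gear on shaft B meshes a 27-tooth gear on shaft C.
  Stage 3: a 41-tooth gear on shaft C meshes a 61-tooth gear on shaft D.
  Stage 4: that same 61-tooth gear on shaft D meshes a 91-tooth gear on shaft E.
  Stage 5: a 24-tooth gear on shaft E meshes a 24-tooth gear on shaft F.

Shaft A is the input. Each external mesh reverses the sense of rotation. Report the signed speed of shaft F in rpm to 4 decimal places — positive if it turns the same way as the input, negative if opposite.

-1498.3940 rpm (opposite to input, |ω| = 1498.3940 rpm)

Stage 1 [38T→67T]: ω = 2363.0000×38/67 = 1340.2090 rpm, dir flips to −; running = −1340.2090
Stage 2 [67T→27T]: ω = 1340.2090×67/27 = 3325.7037 rpm, dir flips to +; running = +3325.7037
Stage 3 [41T→61T]: ω = 3325.7037×41/61 = 2235.3090 rpm, dir flips to −; running = −2235.3090
Stage 4 [61T→91T]: ω = 2235.3090×61/91 = 1498.3940 rpm, dir flips to +; running = +1498.3940
Stage 5 [24T→24T]: ω = 1498.3940×24/24 = 1498.3940 rpm, dir flips to −; running = −1498.3940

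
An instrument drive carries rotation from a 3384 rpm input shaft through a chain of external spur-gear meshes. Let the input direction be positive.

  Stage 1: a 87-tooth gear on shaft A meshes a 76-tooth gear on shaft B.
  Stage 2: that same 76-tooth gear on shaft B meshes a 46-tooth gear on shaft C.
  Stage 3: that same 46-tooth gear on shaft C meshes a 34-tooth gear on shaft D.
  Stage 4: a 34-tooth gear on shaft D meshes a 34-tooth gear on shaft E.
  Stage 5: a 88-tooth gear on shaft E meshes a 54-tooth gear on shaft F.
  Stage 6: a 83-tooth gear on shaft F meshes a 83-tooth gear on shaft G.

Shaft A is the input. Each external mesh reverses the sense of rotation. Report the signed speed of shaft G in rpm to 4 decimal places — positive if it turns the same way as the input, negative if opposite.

Stage 1 [87T→76T]: ω = 3384.0000×87/76 = 3873.7895 rpm, dir flips to −; running = −3873.7895
Stage 2 [76T→46T]: ω = 3873.7895×76/46 = 6400.1739 rpm, dir flips to +; running = +6400.1739
Stage 3 [46T→34T]: ω = 6400.1739×46/34 = 8659.0588 rpm, dir flips to −; running = −8659.0588
Stage 4 [34T→34T]: ω = 8659.0588×34/34 = 8659.0588 rpm, dir flips to +; running = +8659.0588
Stage 5 [88T→54T]: ω = 8659.0588×88/54 = 14111.0588 rpm, dir flips to −; running = −14111.0588
Stage 6 [83T→83T]: ω = 14111.0588×83/83 = 14111.0588 rpm, dir flips to +; running = +14111.0588

+14111.0588 rpm (same as input, |ω| = 14111.0588 rpm)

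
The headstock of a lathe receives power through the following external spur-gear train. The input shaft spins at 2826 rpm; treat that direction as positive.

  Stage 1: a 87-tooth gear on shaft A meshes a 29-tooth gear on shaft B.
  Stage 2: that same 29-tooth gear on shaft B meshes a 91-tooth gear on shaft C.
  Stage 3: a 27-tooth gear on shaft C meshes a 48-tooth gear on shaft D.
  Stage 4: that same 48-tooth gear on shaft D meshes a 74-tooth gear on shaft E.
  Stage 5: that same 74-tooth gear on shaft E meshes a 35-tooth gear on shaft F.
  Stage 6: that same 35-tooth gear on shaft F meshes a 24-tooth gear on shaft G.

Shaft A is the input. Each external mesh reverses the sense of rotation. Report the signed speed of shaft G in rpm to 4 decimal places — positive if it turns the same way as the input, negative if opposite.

+3039.5027 rpm (same as input, |ω| = 3039.5027 rpm)

Stage 1 [87T→29T]: ω = 2826.0000×87/29 = 8478.0000 rpm, dir flips to −; running = −8478.0000
Stage 2 [29T→91T]: ω = 8478.0000×29/91 = 2701.7802 rpm, dir flips to +; running = +2701.7802
Stage 3 [27T→48T]: ω = 2701.7802×27/48 = 1519.7514 rpm, dir flips to −; running = −1519.7514
Stage 4 [48T→74T]: ω = 1519.7514×48/74 = 985.7847 rpm, dir flips to +; running = +985.7847
Stage 5 [74T→35T]: ω = 985.7847×74/35 = 2084.2305 rpm, dir flips to −; running = −2084.2305
Stage 6 [35T→24T]: ω = 2084.2305×35/24 = 3039.5027 rpm, dir flips to +; running = +3039.5027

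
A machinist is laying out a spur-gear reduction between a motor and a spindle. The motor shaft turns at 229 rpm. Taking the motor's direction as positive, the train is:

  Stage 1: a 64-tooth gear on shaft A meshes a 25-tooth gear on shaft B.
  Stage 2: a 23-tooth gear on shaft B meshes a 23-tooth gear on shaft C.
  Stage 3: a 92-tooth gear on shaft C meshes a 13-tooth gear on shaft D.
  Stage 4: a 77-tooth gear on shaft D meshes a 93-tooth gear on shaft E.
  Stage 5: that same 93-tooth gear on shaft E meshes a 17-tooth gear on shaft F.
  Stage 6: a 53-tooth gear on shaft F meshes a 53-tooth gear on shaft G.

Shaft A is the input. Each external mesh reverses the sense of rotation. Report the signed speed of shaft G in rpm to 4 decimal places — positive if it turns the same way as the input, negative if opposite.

+18791.5120 rpm (same as input, |ω| = 18791.5120 rpm)

Stage 1 [64T→25T]: ω = 229.0000×64/25 = 586.2400 rpm, dir flips to −; running = −586.2400
Stage 2 [23T→23T]: ω = 586.2400×23/23 = 586.2400 rpm, dir flips to +; running = +586.2400
Stage 3 [92T→13T]: ω = 586.2400×92/13 = 4148.7754 rpm, dir flips to −; running = −4148.7754
Stage 4 [77T→93T]: ω = 4148.7754×77/93 = 3435.0076 rpm, dir flips to +; running = +3435.0076
Stage 5 [93T→17T]: ω = 3435.0076×93/17 = 18791.5120 rpm, dir flips to −; running = −18791.5120
Stage 6 [53T→53T]: ω = 18791.5120×53/53 = 18791.5120 rpm, dir flips to +; running = +18791.5120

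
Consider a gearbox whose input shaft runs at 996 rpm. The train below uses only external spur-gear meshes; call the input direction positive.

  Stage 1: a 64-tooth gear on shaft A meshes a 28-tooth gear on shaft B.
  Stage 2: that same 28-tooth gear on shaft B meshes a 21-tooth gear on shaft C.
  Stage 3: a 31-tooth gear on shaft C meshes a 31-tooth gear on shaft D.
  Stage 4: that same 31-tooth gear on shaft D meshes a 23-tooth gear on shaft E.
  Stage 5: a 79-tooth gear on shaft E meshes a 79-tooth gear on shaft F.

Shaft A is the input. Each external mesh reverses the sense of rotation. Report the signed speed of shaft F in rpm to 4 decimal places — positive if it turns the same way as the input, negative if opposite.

Stage 1 [64T→28T]: ω = 996.0000×64/28 = 2276.5714 rpm, dir flips to −; running = −2276.5714
Stage 2 [28T→21T]: ω = 2276.5714×28/21 = 3035.4286 rpm, dir flips to +; running = +3035.4286
Stage 3 [31T→31T]: ω = 3035.4286×31/31 = 3035.4286 rpm, dir flips to −; running = −3035.4286
Stage 4 [31T→23T]: ω = 3035.4286×31/23 = 4091.2298 rpm, dir flips to +; running = +4091.2298
Stage 5 [79T→79T]: ω = 4091.2298×79/79 = 4091.2298 rpm, dir flips to −; running = −4091.2298

-4091.2298 rpm (opposite to input, |ω| = 4091.2298 rpm)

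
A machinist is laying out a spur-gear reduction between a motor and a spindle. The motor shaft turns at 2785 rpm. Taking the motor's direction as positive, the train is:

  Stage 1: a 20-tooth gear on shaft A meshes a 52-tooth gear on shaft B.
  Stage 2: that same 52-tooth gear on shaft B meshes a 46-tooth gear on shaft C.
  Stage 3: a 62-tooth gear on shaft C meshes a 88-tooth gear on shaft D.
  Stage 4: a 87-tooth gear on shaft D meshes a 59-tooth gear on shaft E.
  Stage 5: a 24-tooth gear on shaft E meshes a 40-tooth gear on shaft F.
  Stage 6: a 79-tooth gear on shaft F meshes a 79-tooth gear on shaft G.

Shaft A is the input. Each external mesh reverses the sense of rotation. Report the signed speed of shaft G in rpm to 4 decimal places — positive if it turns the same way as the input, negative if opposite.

+754.7878 rpm (same as input, |ω| = 754.7878 rpm)

Stage 1 [20T→52T]: ω = 2785.0000×20/52 = 1071.1538 rpm, dir flips to −; running = −1071.1538
Stage 2 [52T→46T]: ω = 1071.1538×52/46 = 1210.8696 rpm, dir flips to +; running = +1210.8696
Stage 3 [62T→88T]: ω = 1210.8696×62/88 = 853.1126 rpm, dir flips to −; running = −853.1126
Stage 4 [87T→59T]: ω = 853.1126×87/59 = 1257.9797 rpm, dir flips to +; running = +1257.9797
Stage 5 [24T→40T]: ω = 1257.9797×24/40 = 754.7878 rpm, dir flips to −; running = −754.7878
Stage 6 [79T→79T]: ω = 754.7878×79/79 = 754.7878 rpm, dir flips to +; running = +754.7878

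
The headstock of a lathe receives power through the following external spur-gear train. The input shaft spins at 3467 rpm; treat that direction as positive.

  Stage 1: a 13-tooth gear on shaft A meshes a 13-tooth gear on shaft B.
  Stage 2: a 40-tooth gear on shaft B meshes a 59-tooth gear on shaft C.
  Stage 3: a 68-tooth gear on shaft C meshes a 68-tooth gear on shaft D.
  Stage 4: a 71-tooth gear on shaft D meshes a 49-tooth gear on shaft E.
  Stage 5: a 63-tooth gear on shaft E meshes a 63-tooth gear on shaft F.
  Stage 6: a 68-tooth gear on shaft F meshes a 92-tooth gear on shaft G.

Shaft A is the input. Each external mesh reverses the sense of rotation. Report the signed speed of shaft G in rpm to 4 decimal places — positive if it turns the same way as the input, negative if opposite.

+2517.3591 rpm (same as input, |ω| = 2517.3591 rpm)

Stage 1 [13T→13T]: ω = 3467.0000×13/13 = 3467.0000 rpm, dir flips to −; running = −3467.0000
Stage 2 [40T→59T]: ω = 3467.0000×40/59 = 2350.5085 rpm, dir flips to +; running = +2350.5085
Stage 3 [68T→68T]: ω = 2350.5085×68/68 = 2350.5085 rpm, dir flips to −; running = −2350.5085
Stage 4 [71T→49T]: ω = 2350.5085×71/49 = 3405.8388 rpm, dir flips to +; running = +3405.8388
Stage 5 [63T→63T]: ω = 3405.8388×63/63 = 3405.8388 rpm, dir flips to −; running = −3405.8388
Stage 6 [68T→92T]: ω = 3405.8388×68/92 = 2517.3591 rpm, dir flips to +; running = +2517.3591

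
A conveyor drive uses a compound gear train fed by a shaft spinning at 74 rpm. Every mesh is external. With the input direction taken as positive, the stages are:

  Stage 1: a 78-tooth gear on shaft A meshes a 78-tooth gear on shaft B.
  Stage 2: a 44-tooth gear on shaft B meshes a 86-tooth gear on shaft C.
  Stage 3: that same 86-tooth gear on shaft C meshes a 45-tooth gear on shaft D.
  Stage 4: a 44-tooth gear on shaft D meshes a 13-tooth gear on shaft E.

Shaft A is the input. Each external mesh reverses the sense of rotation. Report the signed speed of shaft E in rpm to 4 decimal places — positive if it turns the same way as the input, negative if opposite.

Stage 1 [78T→78T]: ω = 74.0000×78/78 = 74.0000 rpm, dir flips to −; running = −74.0000
Stage 2 [44T→86T]: ω = 74.0000×44/86 = 37.8605 rpm, dir flips to +; running = +37.8605
Stage 3 [86T→45T]: ω = 37.8605×86/45 = 72.3556 rpm, dir flips to −; running = −72.3556
Stage 4 [44T→13T]: ω = 72.3556×44/13 = 244.8957 rpm, dir flips to +; running = +244.8957

+244.8957 rpm (same as input, |ω| = 244.8957 rpm)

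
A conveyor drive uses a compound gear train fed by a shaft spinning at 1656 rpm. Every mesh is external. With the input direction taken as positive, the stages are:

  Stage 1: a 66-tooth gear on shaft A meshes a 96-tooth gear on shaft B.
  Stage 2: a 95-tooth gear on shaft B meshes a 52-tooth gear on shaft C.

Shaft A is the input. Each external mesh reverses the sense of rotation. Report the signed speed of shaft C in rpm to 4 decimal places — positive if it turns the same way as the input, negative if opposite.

Stage 1 [66T→96T]: ω = 1656.0000×66/96 = 1138.5000 rpm, dir flips to −; running = −1138.5000
Stage 2 [95T→52T]: ω = 1138.5000×95/52 = 2079.9519 rpm, dir flips to +; running = +2079.9519

+2079.9519 rpm (same as input, |ω| = 2079.9519 rpm)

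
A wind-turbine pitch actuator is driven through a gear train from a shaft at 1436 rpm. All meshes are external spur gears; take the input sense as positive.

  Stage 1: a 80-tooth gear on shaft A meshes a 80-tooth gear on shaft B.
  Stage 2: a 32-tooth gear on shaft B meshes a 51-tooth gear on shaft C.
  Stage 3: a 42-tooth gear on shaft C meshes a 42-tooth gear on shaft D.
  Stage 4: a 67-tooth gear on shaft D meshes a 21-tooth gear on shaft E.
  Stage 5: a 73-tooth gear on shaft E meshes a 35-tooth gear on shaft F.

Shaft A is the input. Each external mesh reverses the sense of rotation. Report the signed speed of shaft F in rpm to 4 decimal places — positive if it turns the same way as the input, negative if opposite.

Stage 1 [80T→80T]: ω = 1436.0000×80/80 = 1436.0000 rpm, dir flips to −; running = −1436.0000
Stage 2 [32T→51T]: ω = 1436.0000×32/51 = 901.0196 rpm, dir flips to +; running = +901.0196
Stage 3 [42T→42T]: ω = 901.0196×42/42 = 901.0196 rpm, dir flips to −; running = −901.0196
Stage 4 [67T→21T]: ω = 901.0196×67/21 = 2874.6816 rpm, dir flips to +; running = +2874.6816
Stage 5 [73T→35T]: ω = 2874.6816×73/35 = 5995.7645 rpm, dir flips to −; running = −5995.7645

-5995.7645 rpm (opposite to input, |ω| = 5995.7645 rpm)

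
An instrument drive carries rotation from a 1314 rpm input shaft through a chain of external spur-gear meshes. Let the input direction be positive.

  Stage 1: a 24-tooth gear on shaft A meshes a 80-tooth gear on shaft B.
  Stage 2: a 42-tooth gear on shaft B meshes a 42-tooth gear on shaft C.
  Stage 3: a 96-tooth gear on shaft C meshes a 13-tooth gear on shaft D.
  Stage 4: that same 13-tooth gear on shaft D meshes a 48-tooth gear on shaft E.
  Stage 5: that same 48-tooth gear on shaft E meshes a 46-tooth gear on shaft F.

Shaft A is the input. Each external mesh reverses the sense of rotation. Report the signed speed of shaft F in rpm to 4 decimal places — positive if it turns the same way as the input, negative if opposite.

Stage 1 [24T→80T]: ω = 1314.0000×24/80 = 394.2000 rpm, dir flips to −; running = −394.2000
Stage 2 [42T→42T]: ω = 394.2000×42/42 = 394.2000 rpm, dir flips to +; running = +394.2000
Stage 3 [96T→13T]: ω = 394.2000×96/13 = 2911.0154 rpm, dir flips to −; running = −2911.0154
Stage 4 [13T→48T]: ω = 2911.0154×13/48 = 788.4000 rpm, dir flips to +; running = +788.4000
Stage 5 [48T→46T]: ω = 788.4000×48/46 = 822.6783 rpm, dir flips to −; running = −822.6783

-822.6783 rpm (opposite to input, |ω| = 822.6783 rpm)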